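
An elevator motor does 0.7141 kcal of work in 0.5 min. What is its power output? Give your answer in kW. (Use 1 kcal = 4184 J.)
Convert to SI: W = 2987.79 J, t = 30.0 s
P = W/t = 2987.79/30.0 = 99.5931 W = 0.09959 kW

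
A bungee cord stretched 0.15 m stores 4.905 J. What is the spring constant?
k = 2·PE/x² = 2·4.905/(0.15)² = 436.0 N/m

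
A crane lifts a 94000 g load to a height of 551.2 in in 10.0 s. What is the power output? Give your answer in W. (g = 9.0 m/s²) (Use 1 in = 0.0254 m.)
Convert to SI: m = 94.0 kg, h = 14.0005 m, t = 10.0 s
P = mgh/t = (94.0)(9.0)(14.0005)/10.0 = 1184 W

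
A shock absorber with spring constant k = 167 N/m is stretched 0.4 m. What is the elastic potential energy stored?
PE = ½kx² = ½(167)(0.4)² = 13.36 J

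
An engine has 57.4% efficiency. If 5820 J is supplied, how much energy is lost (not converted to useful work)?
W_lost = W_in(1 − η) = 5820·(1 − 0.574) = 2479 J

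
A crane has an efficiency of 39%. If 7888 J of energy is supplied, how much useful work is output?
W_out = η·W_in = 0.39·7888 = 3076.32 J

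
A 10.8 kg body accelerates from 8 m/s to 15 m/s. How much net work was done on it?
W = ΔKE = ½m(v₂² − v₁²) = ½(10.8)(15² − 8²) = 869.4 J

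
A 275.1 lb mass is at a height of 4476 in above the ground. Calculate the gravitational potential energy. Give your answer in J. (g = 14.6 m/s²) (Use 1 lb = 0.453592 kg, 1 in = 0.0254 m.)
Convert to SI: m = 124.783 kg, h = 113.69 m
PE = mgh = (124.783)(14.6)(113.69) = 207100 J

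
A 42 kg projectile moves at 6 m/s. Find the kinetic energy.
KE = ½mv² = ½(42)(6)² = 756.0 J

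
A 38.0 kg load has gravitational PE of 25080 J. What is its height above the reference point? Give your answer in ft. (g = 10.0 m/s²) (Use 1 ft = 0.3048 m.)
h = PE/(mg) = 25080.0/(38.0·10.0) = 66.0 m = 216.5 ft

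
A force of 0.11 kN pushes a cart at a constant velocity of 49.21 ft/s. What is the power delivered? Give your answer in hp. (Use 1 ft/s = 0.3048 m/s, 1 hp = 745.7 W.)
Convert to SI: F = 110.0 N, v = 14.9992 m/s
P = Fv = (110.0)(14.9992) = 1649.91 W = 2.213 hp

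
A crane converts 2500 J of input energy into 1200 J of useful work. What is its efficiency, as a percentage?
η = W_out/W_in = 1200/2500 = 48.0%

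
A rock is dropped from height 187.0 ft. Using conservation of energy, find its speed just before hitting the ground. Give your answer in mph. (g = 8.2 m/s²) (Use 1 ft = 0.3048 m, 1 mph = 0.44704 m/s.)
Convert to SI: h = 56.9976 m
mgh = ½mv² ⇒ v = √(2gh) = √(2·8.2·56.9976) = 30.5739 m/s = 68.39 mph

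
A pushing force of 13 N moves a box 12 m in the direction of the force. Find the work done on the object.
W = F·d = (13)(12) = 156.0 J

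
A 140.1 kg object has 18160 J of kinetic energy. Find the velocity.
v = √(2·KE/m) = √(2·18160/140.1) = 16.1 m/s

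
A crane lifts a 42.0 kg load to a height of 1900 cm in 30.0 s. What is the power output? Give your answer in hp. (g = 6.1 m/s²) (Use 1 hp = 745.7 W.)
Convert to SI: m = 42.0 kg, h = 19.0 m, t = 30.0 s
P = mgh/t = (42.0)(6.1)(19.0)/30.0 = 162.26 W = 0.2176 hp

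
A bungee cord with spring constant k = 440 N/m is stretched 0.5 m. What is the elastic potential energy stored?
PE = ½kx² = ½(440)(0.5)² = 55.0 J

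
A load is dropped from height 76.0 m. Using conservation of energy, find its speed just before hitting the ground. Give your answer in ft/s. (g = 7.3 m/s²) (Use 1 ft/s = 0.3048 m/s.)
mgh = ½mv² ⇒ v = √(2gh) = √(2·7.3·76.0) = 33.3107 m/s = 109.3 ft/s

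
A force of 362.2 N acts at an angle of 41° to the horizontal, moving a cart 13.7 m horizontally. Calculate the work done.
W = F·d·cosθ = (362.2)(13.7)cos(41°) = 3745 J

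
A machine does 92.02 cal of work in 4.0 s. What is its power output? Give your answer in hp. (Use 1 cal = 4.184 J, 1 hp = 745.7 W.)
Convert to SI: W = 385.012 J, t = 4.0 s
P = W/t = 385.012/4.0 = 96.2529 W = 0.1291 hp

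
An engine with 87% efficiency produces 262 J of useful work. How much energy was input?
W_in = W_out/η = 262/0.87 = 301.1 J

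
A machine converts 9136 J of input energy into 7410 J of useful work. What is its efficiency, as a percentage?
η = W_out/W_in = 7410/9136 = 81.11%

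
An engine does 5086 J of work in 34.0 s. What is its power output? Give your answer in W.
P = W/t = 5086.0/34.0 = 149.6 W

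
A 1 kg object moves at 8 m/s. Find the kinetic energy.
KE = ½mv² = ½(1)(8)² = 32.0 J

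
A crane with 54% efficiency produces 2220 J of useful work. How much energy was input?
W_in = W_out/η = 2220/0.54 = 4111 J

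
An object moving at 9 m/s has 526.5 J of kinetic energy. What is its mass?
m = 2·KE/v² = 2·526.5/(9)² = 13.0 kg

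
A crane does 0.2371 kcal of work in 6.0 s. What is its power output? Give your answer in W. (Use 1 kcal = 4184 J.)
Convert to SI: W = 992.026 J, t = 6.0 s
P = W/t = 992.026/6.0 = 165.3 W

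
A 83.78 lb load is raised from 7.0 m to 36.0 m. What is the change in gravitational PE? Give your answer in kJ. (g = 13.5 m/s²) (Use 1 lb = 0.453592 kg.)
Convert to SI: m = 38.0019 kg, Δh = 29.0 m
ΔPE = mgΔh = (38.0019)(13.5)(29.0) = 14877.8 J = 14.88 kJ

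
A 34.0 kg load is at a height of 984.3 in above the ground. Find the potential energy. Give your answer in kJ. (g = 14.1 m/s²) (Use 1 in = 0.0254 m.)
Convert to SI: m = 34.0 kg, h = 25.0012 m
PE = mgh = (34.0)(14.1)(25.0012) = 11985.6 J = 11.99 kJ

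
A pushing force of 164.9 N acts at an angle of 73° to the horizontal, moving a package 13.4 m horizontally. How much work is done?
W = F·d·cosθ = (164.9)(13.4)cos(73°) = 646.0 J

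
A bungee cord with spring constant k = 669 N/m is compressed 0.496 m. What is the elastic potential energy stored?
PE = ½kx² = ½(669)(0.496)² = 82.29 J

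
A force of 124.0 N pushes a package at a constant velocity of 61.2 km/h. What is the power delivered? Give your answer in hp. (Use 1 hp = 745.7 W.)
Convert to SI: F = 124.0 N, v = 17.0 m/s
P = Fv = (124.0)(17.0) = 2108.0 W = 2.827 hp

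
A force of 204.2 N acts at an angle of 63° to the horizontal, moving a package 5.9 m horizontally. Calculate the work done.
W = F·d·cosθ = (204.2)(5.9)cos(63°) = 547.0 J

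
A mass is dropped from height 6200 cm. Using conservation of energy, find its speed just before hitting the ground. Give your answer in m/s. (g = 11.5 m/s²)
Convert to SI: h = 62.0 m
mgh = ½mv² ⇒ v = √(2gh) = √(2·11.5·62.0) = 37.76 m/s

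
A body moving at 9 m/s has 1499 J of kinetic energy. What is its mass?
m = 2·KE/v² = 2·1499/(9)² = 37.01 kg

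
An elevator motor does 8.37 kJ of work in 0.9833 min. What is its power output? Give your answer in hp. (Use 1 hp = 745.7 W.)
Convert to SI: W = 8370.0 J, t = 58.998 s
P = W/t = 8370.0/58.998 = 141.869 W = 0.1902 hp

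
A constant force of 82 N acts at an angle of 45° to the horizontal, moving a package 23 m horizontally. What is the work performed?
W = F·d·cosθ = (82)(23)cos(45°) = 1334 J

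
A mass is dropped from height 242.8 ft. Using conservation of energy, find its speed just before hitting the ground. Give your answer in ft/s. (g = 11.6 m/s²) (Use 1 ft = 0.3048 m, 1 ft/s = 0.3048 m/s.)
Convert to SI: h = 74.0054 m
mgh = ½mv² ⇒ v = √(2gh) = √(2·11.6·74.0054) = 41.4358 m/s = 135.9 ft/s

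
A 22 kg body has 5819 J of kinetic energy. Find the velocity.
v = √(2·KE/m) = √(2·5819/22) = 23.0 m/s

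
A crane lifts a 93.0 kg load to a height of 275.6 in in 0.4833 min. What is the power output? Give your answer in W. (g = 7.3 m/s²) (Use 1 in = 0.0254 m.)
Convert to SI: m = 93.0 kg, h = 7.00024 m, t = 28.998 s
P = mgh/t = (93.0)(7.3)(7.00024)/28.998 = 163.9 W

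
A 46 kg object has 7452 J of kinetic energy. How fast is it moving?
v = √(2·KE/m) = √(2·7452/46) = 18.0 m/s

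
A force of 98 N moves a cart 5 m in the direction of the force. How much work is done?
W = F·d = (98)(5) = 490.0 J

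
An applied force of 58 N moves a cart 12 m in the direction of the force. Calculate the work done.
W = F·d = (58)(12) = 696.0 J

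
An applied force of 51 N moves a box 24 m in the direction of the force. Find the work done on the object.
W = F·d = (51)(24) = 1224 J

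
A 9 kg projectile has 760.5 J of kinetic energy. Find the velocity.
v = √(2·KE/m) = √(2·760.5/9) = 13.0 m/s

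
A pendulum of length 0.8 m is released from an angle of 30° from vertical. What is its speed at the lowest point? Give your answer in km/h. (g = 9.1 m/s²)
h = L(1 − cosθ) = 0.8(1 − cos30°) = 0.10718 m
v = √(2gh) = √(2·9.1·0.10718) = 1.39666 m/s = 5.028 km/h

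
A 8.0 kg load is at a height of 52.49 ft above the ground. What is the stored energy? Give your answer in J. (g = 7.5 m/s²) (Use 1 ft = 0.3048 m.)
Convert to SI: m = 8.0 kg, h = 15.999 m
PE = mgh = (8.0)(7.5)(15.999) = 959.9 J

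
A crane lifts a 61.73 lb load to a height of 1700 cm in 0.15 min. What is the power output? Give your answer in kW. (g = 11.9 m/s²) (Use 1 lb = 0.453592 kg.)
Convert to SI: m = 28.0002 kg, h = 17.0 m, t = 9.0 s
P = mgh/t = (28.0002)(11.9)(17.0)/9.0 = 629.383 W = 0.6294 kW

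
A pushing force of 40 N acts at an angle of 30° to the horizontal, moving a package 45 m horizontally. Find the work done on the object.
W = F·d·cosθ = (40)(45)cos(30°) = 1559 J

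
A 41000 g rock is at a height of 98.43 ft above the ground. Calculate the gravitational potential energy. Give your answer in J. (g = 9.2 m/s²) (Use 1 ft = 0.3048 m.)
Convert to SI: m = 41.0 kg, h = 30.0015 m
PE = mgh = (41.0)(9.2)(30.0015) = 11320 J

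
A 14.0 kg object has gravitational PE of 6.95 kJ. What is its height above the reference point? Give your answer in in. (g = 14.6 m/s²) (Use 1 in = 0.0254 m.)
Convert to SI: m = 14.0 kg, PE = 6950.0 J
h = PE/(mg) = 6950.0/(14.0·14.6) = 34.002 m = 1339 in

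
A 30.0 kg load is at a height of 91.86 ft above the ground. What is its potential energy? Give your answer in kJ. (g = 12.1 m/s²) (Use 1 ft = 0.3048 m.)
Convert to SI: m = 30.0 kg, h = 27.9989 m
PE = mgh = (30.0)(12.1)(27.9989) = 10163.6 J = 10.16 kJ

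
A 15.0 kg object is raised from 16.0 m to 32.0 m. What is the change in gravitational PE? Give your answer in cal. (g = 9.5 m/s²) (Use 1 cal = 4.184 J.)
ΔPE = mgΔh = (15.0)(9.5)(16.0) = 2280.0 J = 544.9 cal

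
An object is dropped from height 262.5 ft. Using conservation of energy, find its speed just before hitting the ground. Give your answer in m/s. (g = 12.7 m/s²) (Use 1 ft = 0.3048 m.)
Convert to SI: h = 80.01 m
mgh = ½mv² ⇒ v = √(2gh) = √(2·12.7·80.01) = 45.08 m/s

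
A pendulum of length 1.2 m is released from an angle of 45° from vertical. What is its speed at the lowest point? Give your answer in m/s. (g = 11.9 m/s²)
h = L(1 − cosθ) = 1.2(1 − cos45°) = 0.351472 m
v = √(2gh) = √(2·11.9·0.351472) = 2.892 m/s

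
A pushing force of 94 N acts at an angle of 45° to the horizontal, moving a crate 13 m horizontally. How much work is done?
W = F·d·cosθ = (94)(13)cos(45°) = 864.1 J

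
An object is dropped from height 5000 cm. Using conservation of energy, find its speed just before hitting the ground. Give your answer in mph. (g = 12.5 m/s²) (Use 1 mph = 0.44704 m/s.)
Convert to SI: h = 50.0 m
mgh = ½mv² ⇒ v = √(2gh) = √(2·12.5·50.0) = 35.3553 m/s = 79.09 mph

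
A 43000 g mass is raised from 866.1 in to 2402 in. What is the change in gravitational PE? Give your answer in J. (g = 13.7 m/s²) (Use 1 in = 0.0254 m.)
Convert to SI: m = 43.0 kg, Δh = 39.0119 m
ΔPE = mgΔh = (43.0)(13.7)(39.0119) = 22980 J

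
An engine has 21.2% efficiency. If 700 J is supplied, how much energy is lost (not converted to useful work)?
W_lost = W_in(1 − η) = 700·(1 − 0.212) = 551.6 J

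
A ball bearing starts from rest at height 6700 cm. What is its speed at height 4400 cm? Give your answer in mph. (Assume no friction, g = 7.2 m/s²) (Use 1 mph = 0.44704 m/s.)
Convert to SI: h₁−h₂ = 23.0 m
mgh₁ = mgh₂ + ½mv² ⇒ v = √(2g(h₁−h₂)) = √(2·7.2·23.0) = 18.1989 m/s = 40.71 mph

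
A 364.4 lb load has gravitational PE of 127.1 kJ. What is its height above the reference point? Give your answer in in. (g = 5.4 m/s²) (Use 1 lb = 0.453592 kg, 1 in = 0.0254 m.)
Convert to SI: m = 165.289 kg, PE = 127100 J
h = PE/(mg) = 127100/(165.289·5.4) = 142.399 m = 5606 in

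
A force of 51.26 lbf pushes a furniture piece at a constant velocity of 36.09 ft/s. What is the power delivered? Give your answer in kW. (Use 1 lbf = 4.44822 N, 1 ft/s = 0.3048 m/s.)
Convert to SI: F = 228.016 N, v = 11.0002 m/s
P = Fv = (228.016)(11.0002) = 2508.23 W = 2.508 kW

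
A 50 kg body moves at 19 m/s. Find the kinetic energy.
KE = ½mv² = ½(50)(19)² = 9025.0 J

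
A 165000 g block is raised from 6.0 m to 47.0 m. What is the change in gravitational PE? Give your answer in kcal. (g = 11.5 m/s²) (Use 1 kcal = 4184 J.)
Convert to SI: m = 165.0 kg, Δh = 41.0 m
ΔPE = mgΔh = (165.0)(11.5)(41.0) = 77797.5 J = 18.59 kcal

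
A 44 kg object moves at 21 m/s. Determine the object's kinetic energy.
KE = ½mv² = ½(44)(21)² = 9702.0 J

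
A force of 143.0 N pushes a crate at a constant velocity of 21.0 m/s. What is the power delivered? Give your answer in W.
P = Fv = (143.0)(21.0) = 3003 W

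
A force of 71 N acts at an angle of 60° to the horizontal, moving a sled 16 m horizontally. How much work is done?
W = F·d·cosθ = (71)(16)cos(60°) = 568.0 J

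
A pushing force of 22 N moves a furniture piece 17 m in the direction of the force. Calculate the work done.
W = F·d = (22)(17) = 374.0 J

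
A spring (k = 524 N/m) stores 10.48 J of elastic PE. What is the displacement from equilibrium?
x = √(2·PE/k) = √(2·10.48/524) = 0.2 m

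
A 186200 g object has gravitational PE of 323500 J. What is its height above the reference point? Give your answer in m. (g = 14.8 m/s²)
Convert to SI: m = 186.2 kg, PE = 323500 J
h = PE/(mg) = 323500/(186.2·14.8) = 117.4 m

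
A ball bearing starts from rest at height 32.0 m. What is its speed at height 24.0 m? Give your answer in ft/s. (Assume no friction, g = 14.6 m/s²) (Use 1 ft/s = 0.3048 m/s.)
mgh₁ = mgh₂ + ½mv² ⇒ v = √(2g(h₁−h₂)) = √(2·14.6·8.0) = 15.284 m/s = 50.14 ft/s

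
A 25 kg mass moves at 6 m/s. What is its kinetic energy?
KE = ½mv² = ½(25)(6)² = 450.0 J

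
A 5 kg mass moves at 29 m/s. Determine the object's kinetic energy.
KE = ½mv² = ½(5)(29)² = 2102.5 J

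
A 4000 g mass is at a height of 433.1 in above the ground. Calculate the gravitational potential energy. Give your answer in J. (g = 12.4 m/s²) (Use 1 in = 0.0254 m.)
Convert to SI: m = 4.0 kg, h = 11.0007 m
PE = mgh = (4.0)(12.4)(11.0007) = 545.6 J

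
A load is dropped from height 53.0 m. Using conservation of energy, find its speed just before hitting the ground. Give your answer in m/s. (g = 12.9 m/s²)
mgh = ½mv² ⇒ v = √(2gh) = √(2·12.9·53.0) = 36.98 m/s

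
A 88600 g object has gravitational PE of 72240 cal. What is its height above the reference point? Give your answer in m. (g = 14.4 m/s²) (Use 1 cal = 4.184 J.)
Convert to SI: m = 88.6 kg, PE = 302252 J
h = PE/(mg) = 302252/(88.6·14.4) = 236.9 m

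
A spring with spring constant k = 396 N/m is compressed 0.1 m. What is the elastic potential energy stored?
PE = ½kx² = ½(396)(0.1)² = 1.98 J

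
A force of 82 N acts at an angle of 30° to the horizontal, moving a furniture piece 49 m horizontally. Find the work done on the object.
W = F·d·cosθ = (82)(49)cos(30°) = 3480 J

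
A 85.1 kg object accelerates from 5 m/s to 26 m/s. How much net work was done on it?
W = ΔKE = ½m(v₂² − v₁²) = ½(85.1)(26² − 5²) = 27700.05 J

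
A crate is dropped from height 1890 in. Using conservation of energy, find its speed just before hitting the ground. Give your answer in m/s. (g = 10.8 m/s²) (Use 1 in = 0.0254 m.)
Convert to SI: h = 48.006 m
mgh = ½mv² ⇒ v = √(2gh) = √(2·10.8·48.006) = 32.2 m/s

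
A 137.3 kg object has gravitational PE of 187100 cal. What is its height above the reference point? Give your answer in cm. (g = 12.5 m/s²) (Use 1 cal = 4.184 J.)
Convert to SI: m = 137.3 kg, PE = 782826 J
h = PE/(mg) = 782826/(137.3·12.5) = 456.126 m = 45610 cm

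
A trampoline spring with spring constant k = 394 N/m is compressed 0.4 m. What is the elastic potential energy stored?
PE = ½kx² = ½(394)(0.4)² = 31.52 J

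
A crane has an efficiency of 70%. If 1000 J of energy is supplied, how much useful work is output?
W_out = η·W_in = 0.7·1000 = 700.0 J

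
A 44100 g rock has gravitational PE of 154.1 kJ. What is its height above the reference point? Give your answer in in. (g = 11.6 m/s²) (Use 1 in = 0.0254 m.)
Convert to SI: m = 44.1 kg, PE = 154100 J
h = PE/(mg) = 154100/(44.1·11.6) = 301.235 m = 11860 in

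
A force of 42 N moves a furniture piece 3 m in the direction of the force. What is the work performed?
W = F·d = (42)(3) = 126.0 J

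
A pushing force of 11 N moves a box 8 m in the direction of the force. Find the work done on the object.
W = F·d = (11)(8) = 88.0 J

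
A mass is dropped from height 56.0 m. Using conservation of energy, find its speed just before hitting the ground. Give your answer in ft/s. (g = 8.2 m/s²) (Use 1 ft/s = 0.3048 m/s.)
mgh = ½mv² ⇒ v = √(2gh) = √(2·8.2·56.0) = 30.3051 m/s = 99.43 ft/s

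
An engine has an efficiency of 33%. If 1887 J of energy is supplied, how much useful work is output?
W_out = η·W_in = 0.33·1887 = 622.71 J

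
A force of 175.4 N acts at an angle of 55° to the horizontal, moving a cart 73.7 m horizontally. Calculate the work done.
W = F·d·cosθ = (175.4)(73.7)cos(55°) = 7415 J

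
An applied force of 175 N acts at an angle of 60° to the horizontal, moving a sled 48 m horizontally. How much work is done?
W = F·d·cosθ = (175)(48)cos(60°) = 4200 J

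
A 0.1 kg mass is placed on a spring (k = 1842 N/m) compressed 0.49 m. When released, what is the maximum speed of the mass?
½kx² = ½mv² ⇒ v = x√(k/m) = (0.49)√(1842/0.1) = 66.5 m/s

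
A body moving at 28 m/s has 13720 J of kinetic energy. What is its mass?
m = 2·KE/v² = 2·13720/(28)² = 35.0 kg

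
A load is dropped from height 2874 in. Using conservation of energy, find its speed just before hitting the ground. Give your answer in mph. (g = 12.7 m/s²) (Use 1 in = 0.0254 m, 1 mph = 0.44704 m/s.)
Convert to SI: h = 72.9996 m
mgh = ½mv² ⇒ v = √(2gh) = √(2·12.7·72.9996) = 43.0603 m/s = 96.32 mph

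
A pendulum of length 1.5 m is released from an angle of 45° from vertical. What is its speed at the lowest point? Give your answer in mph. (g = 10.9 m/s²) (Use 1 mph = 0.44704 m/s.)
h = L(1 − cosθ) = 1.5(1 − cos45°) = 0.43934 m
v = √(2gh) = √(2·10.9·0.43934) = 3.09477 m/s = 6.923 mph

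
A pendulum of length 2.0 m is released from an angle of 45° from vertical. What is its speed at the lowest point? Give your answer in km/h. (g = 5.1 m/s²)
h = L(1 − cosθ) = 2.0(1 − cos45°) = 0.585786 m
v = √(2gh) = √(2·5.1·0.585786) = 2.44439 m/s = 8.8 km/h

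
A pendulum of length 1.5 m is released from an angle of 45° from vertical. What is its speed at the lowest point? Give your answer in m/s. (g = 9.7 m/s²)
h = L(1 − cosθ) = 1.5(1 − cos45°) = 0.43934 m
v = √(2gh) = √(2·9.7·0.43934) = 2.919 m/s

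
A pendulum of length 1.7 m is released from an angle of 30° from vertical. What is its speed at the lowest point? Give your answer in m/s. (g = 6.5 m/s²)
h = L(1 − cosθ) = 1.7(1 − cos30°) = 0.227757 m
v = √(2gh) = √(2·6.5·0.227757) = 1.721 m/s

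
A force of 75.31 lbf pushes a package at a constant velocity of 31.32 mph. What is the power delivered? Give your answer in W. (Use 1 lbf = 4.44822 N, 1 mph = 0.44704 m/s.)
Convert to SI: F = 334.995 N, v = 14.0013 m/s
P = Fv = (334.995)(14.0013) = 4690 W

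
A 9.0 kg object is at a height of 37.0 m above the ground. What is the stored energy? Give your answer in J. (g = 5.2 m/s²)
PE = mgh = (9.0)(5.2)(37.0) = 1732 J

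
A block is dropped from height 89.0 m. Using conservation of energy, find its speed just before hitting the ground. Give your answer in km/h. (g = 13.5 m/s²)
mgh = ½mv² ⇒ v = √(2gh) = √(2·13.5·89.0) = 49.0204 m/s = 176.5 km/h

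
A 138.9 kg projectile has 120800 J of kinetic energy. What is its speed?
v = √(2·KE/m) = √(2·120800/138.9) = 41.71 m/s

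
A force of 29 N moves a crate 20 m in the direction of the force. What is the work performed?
W = F·d = (29)(20) = 580.0 J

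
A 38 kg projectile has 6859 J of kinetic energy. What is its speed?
v = √(2·KE/m) = √(2·6859/38) = 19.0 m/s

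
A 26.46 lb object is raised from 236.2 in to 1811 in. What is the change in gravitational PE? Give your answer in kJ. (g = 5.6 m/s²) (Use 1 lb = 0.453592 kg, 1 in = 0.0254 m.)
Convert to SI: m = 12.002 kg, Δh = 39.9999 m
ΔPE = mgΔh = (12.002)(5.6)(39.9999) = 2688.45 J = 2.688 kJ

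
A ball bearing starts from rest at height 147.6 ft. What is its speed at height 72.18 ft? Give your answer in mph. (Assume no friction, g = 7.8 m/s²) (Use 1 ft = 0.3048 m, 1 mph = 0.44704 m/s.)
Convert to SI: h₁−h₂ = 22.988 m
mgh₁ = mgh₂ + ½mv² ⇒ v = √(2g(h₁−h₂)) = √(2·7.8·22.988) = 18.9371 m/s = 42.36 mph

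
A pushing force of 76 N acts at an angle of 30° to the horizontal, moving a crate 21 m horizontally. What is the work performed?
W = F·d·cosθ = (76)(21)cos(30°) = 1382 J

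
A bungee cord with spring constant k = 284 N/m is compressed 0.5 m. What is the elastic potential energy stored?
PE = ½kx² = ½(284)(0.5)² = 35.5 J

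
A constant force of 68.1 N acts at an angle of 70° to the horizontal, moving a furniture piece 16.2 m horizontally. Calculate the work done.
W = F·d·cosθ = (68.1)(16.2)cos(70°) = 377.3 J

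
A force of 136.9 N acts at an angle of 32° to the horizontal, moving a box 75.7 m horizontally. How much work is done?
W = F·d·cosθ = (136.9)(75.7)cos(32°) = 8789 J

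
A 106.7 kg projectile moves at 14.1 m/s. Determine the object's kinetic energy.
KE = ½mv² = ½(106.7)(14.1)² = 10610 J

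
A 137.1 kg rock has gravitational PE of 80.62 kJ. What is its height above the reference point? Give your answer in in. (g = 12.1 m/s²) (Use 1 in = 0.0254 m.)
Convert to SI: m = 137.1 kg, PE = 80620.0 J
h = PE/(mg) = 80620.0/(137.1·12.1) = 48.5982 m = 1913 in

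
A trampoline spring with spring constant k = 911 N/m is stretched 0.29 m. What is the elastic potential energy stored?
PE = ½kx² = ½(911)(0.29)² = 38.31 J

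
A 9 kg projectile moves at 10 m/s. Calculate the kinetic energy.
KE = ½mv² = ½(9)(10)² = 450.0 J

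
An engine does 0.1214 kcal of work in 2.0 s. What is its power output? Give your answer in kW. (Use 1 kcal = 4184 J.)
Convert to SI: W = 507.938 J, t = 2.0 s
P = W/t = 507.938/2.0 = 253.969 W = 0.254 kW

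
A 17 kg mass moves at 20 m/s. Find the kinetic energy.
KE = ½mv² = ½(17)(20)² = 3400.0 J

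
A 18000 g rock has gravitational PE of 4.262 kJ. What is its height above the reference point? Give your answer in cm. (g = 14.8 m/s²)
Convert to SI: m = 18.0 kg, PE = 4262.0 J
h = PE/(mg) = 4262.0/(18.0·14.8) = 15.9985 m = 1600 cm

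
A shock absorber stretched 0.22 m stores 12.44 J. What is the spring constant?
k = 2·PE/x² = 2·12.44/(0.22)² = 514.0 N/m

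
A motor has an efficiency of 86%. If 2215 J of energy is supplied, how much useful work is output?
W_out = η·W_in = 0.86·2215 = 1904.9 J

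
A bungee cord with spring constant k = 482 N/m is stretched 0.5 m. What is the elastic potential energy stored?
PE = ½kx² = ½(482)(0.5)² = 60.25 J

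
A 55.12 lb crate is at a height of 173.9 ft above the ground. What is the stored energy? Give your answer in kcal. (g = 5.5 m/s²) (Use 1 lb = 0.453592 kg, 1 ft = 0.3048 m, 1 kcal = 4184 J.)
Convert to SI: m = 25.002 kg, h = 53.0047 m
PE = mgh = (25.002)(5.5)(53.0047) = 7288.73 J = 1.742 kcal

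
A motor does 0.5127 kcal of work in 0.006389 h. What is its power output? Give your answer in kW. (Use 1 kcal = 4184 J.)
Convert to SI: W = 2145.14 J, t = 23.0004 s
P = W/t = 2145.14/23.0004 = 93.2652 W = 0.09327 kW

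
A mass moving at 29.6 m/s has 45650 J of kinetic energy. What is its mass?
m = 2·KE/v² = 2·45650/(29.6)² = 104.2 kg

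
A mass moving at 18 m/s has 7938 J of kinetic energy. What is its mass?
m = 2·KE/v² = 2·7938/(18)² = 49.0 kg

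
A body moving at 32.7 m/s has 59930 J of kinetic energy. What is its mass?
m = 2·KE/v² = 2·59930/(32.7)² = 112.1 kg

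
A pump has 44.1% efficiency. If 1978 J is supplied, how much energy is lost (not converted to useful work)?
W_lost = W_in(1 − η) = 1978·(1 − 0.441) = 1106 J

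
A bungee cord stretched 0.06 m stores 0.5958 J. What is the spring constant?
k = 2·PE/x² = 2·0.5958/(0.06)² = 331.0 N/m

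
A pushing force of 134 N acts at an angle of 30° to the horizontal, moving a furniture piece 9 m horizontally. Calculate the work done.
W = F·d·cosθ = (134)(9)cos(30°) = 1044 J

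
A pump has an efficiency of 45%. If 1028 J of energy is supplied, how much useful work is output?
W_out = η·W_in = 0.45·1028 = 462.6 J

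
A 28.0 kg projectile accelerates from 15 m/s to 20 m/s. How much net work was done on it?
W = ΔKE = ½m(v₂² − v₁²) = ½(28.0)(20² − 15²) = 2450.0 J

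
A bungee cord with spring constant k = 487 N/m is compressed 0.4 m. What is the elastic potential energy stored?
PE = ½kx² = ½(487)(0.4)² = 38.96 J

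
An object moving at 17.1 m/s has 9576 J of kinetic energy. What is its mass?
m = 2·KE/v² = 2·9576/(17.1)² = 65.5 kg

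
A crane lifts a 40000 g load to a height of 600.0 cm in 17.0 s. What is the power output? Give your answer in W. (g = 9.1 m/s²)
Convert to SI: m = 40.0 kg, h = 6.0 m, t = 17.0 s
P = mgh/t = (40.0)(9.1)(6.0)/17.0 = 128.5 W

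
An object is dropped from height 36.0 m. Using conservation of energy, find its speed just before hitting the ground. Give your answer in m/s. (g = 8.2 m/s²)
mgh = ½mv² ⇒ v = √(2gh) = √(2·8.2·36.0) = 24.3 m/s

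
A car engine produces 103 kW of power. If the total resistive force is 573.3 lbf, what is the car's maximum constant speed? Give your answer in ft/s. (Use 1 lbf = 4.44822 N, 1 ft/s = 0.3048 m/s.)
Convert to SI: F = 2550.16 N
P = Fv ⇒ v = P/F = 103000 W/2550.16 N = 40.3896 m/s = 132.5 ft/s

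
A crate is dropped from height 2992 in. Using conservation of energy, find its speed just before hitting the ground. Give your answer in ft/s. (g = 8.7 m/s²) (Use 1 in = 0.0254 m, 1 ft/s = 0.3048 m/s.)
Convert to SI: h = 75.9968 m
mgh = ½mv² ⇒ v = √(2gh) = √(2·8.7·75.9968) = 36.3641 m/s = 119.3 ft/s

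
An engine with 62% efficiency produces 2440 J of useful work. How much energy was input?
W_in = W_out/η = 2440/0.62 = 3935 J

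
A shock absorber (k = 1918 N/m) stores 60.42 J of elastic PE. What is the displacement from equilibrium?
x = √(2·PE/k) = √(2·60.42/1918) = 0.251 m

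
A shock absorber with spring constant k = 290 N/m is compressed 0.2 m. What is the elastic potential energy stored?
PE = ½kx² = ½(290)(0.2)² = 5.8 J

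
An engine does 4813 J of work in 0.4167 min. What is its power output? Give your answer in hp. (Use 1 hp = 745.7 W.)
Convert to SI: W = 4813.0 J, t = 25.002 s
P = W/t = 4813.0/25.002 = 192.505 W = 0.2582 hp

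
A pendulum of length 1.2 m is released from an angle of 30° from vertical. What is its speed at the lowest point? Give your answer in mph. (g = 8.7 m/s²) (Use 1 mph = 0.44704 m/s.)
h = L(1 − cosθ) = 1.2(1 − cos30°) = 0.16077 m
v = √(2gh) = √(2·8.7·0.16077) = 1.67254 m/s = 3.741 mph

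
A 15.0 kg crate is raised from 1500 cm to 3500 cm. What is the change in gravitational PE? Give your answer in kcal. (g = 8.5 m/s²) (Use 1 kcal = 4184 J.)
Convert to SI: m = 15.0 kg, Δh = 20.0 m
ΔPE = mgΔh = (15.0)(8.5)(20.0) = 2550.0 J = 0.6095 kcal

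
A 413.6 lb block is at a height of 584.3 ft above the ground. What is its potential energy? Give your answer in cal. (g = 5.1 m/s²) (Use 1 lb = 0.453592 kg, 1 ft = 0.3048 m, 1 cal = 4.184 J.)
Convert to SI: m = 187.606 kg, h = 178.095 m
PE = mgh = (187.606)(5.1)(178.095) = 170399 J = 40730 cal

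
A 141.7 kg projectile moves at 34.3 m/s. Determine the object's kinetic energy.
KE = ½mv² = ½(141.7)(34.3)² = 83350 J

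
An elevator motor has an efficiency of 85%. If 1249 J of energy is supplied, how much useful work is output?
W_out = η·W_in = 0.85·1249 = 1061.65 J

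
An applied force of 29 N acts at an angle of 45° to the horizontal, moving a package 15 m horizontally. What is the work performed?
W = F·d·cosθ = (29)(15)cos(45°) = 307.6 J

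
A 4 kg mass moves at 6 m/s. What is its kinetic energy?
KE = ½mv² = ½(4)(6)² = 72.0 J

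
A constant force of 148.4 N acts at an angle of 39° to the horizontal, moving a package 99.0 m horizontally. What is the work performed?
W = F·d·cosθ = (148.4)(99.0)cos(39°) = 11420 J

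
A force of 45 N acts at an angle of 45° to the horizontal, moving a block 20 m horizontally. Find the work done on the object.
W = F·d·cosθ = (45)(20)cos(45°) = 636.4 J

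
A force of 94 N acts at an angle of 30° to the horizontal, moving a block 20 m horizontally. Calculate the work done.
W = F·d·cosθ = (94)(20)cos(30°) = 1628 J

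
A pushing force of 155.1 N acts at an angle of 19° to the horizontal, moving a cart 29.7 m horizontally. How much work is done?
W = F·d·cosθ = (155.1)(29.7)cos(19°) = 4356 J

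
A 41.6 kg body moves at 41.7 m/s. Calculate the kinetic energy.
KE = ½mv² = ½(41.6)(41.7)² = 36170 J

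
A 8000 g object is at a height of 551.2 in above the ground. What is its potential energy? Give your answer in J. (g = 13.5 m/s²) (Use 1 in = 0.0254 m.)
Convert to SI: m = 8.0 kg, h = 14.0005 m
PE = mgh = (8.0)(13.5)(14.0005) = 1512 J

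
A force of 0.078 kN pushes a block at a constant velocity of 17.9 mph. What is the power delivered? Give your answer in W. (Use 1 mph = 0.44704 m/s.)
Convert to SI: F = 78.0 N, v = 8.00202 m/s
P = Fv = (78.0)(8.00202) = 624.2 W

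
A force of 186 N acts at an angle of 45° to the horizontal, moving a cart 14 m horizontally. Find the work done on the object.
W = F·d·cosθ = (186)(14)cos(45°) = 1841 J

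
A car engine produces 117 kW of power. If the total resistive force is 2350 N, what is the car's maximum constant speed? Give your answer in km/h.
P = Fv ⇒ v = P/F = 117000 W/2350.0 N = 49.7872 m/s = 179.2 km/h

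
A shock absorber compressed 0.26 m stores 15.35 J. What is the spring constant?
k = 2·PE/x² = 2·15.35/(0.26)² = 454.1 N/m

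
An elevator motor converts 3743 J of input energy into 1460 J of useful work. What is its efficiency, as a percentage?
η = W_out/W_in = 1460/3743 = 39.01%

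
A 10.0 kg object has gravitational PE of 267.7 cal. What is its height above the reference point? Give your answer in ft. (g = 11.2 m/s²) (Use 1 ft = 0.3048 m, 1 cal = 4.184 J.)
Convert to SI: m = 10.0 kg, PE = 1120.06 J
h = PE/(mg) = 1120.06/(10.0·11.2) = 10.0005 m = 32.81 ft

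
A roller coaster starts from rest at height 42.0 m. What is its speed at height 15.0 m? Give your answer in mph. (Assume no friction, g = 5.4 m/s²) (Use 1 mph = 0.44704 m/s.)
mgh₁ = mgh₂ + ½mv² ⇒ v = √(2g(h₁−h₂)) = √(2·5.4·27.0) = 17.0763 m/s = 38.2 mph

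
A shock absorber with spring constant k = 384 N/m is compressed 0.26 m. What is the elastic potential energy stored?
PE = ½kx² = ½(384)(0.26)² = 12.98 J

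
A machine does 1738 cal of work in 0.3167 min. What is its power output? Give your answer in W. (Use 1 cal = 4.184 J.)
Convert to SI: W = 7271.79 J, t = 19.002 s
P = W/t = 7271.79/19.002 = 382.7 W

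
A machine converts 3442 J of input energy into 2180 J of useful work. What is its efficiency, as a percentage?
η = W_out/W_in = 2180/3442 = 63.34%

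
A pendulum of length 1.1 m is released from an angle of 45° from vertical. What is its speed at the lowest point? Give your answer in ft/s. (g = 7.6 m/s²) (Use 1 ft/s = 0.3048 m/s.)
h = L(1 − cosθ) = 1.1(1 − cos45°) = 0.322183 m
v = √(2gh) = √(2·7.6·0.322183) = 2.21296 m/s = 7.26 ft/s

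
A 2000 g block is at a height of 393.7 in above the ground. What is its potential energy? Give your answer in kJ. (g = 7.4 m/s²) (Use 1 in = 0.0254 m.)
Convert to SI: m = 2.0 kg, h = 9.99998 m
PE = mgh = (2.0)(7.4)(9.99998) = 148.0 J = 0.148 kJ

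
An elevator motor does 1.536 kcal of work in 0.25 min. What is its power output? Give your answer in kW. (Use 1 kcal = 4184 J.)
Convert to SI: W = 6426.62 J, t = 15.0 s
P = W/t = 6426.62/15.0 = 428.442 W = 0.4284 kW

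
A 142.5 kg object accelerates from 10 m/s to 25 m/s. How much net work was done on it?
W = ΔKE = ½m(v₂² − v₁²) = ½(142.5)(25² − 10²) = 37406.25 J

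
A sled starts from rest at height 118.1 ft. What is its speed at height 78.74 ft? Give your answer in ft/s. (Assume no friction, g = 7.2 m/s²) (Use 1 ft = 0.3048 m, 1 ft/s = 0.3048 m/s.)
Convert to SI: h₁−h₂ = 11.9969 m
mgh₁ = mgh₂ + ½mv² ⇒ v = √(2g(h₁−h₂)) = √(2·7.2·11.9969) = 13.1437 m/s = 43.12 ft/s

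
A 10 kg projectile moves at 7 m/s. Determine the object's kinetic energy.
KE = ½mv² = ½(10)(7)² = 245.0 J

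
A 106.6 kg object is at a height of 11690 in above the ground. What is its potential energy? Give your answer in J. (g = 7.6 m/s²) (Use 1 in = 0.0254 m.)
Convert to SI: m = 106.6 kg, h = 296.926 m
PE = mgh = (106.6)(7.6)(296.926) = 240600 J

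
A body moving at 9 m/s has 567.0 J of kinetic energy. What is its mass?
m = 2·KE/v² = 2·567.0/(9)² = 14.0 kg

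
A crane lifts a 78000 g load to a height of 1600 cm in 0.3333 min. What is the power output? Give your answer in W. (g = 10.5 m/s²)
Convert to SI: m = 78.0 kg, h = 16.0 m, t = 19.998 s
P = mgh/t = (78.0)(10.5)(16.0)/19.998 = 655.3 W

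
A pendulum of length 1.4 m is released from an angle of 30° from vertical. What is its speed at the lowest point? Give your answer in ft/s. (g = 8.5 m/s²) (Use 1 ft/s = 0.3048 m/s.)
h = L(1 − cosθ) = 1.4(1 − cos30°) = 0.187564 m
v = √(2gh) = √(2·8.5·0.187564) = 1.78566 m/s = 5.858 ft/s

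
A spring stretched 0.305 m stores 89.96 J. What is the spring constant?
k = 2·PE/x² = 2·89.96/(0.305)² = 1934 N/m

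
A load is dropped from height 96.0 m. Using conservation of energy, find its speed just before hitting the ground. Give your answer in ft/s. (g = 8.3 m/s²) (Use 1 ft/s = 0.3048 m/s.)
mgh = ½mv² ⇒ v = √(2gh) = √(2·8.3·96.0) = 39.9199 m/s = 131.0 ft/s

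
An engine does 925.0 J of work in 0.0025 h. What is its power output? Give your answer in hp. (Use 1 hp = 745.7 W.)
Convert to SI: W = 925.0 J, t = 9.0 s
P = W/t = 925.0/9.0 = 102.778 W = 0.1378 hp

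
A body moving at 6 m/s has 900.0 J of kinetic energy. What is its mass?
m = 2·KE/v² = 2·900.0/(6)² = 50.0 kg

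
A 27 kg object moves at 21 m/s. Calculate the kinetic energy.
KE = ½mv² = ½(27)(21)² = 5953.5 J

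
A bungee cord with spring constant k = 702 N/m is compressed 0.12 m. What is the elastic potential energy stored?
PE = ½kx² = ½(702)(0.12)² = 5.054 J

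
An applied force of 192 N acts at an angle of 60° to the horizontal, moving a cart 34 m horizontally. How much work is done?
W = F·d·cosθ = (192)(34)cos(60°) = 3264 J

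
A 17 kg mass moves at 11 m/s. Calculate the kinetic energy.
KE = ½mv² = ½(17)(11)² = 1028.5 J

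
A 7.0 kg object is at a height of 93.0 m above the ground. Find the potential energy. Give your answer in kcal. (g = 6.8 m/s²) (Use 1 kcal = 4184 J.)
PE = mgh = (7.0)(6.8)(93.0) = 4426.8 J = 1.058 kcal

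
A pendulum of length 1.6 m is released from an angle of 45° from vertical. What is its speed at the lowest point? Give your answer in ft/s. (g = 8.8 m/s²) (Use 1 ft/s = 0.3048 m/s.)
h = L(1 − cosθ) = 1.6(1 − cos45°) = 0.468629 m
v = √(2gh) = √(2·8.8·0.468629) = 2.87191 m/s = 9.422 ft/s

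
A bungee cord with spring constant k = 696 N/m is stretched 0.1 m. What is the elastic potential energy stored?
PE = ½kx² = ½(696)(0.1)² = 3.48 J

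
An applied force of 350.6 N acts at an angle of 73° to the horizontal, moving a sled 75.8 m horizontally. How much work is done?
W = F·d·cosθ = (350.6)(75.8)cos(73°) = 7770 J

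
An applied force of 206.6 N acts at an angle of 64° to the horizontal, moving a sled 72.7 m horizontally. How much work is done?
W = F·d·cosθ = (206.6)(72.7)cos(64°) = 6584 J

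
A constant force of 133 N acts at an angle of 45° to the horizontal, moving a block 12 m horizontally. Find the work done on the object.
W = F·d·cosθ = (133)(12)cos(45°) = 1129 J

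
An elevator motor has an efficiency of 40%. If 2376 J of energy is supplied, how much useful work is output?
W_out = η·W_in = 0.4·2376 = 950.4 J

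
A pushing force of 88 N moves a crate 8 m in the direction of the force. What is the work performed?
W = F·d = (88)(8) = 704.0 J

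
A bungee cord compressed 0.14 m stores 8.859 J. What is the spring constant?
k = 2·PE/x² = 2·8.859/(0.14)² = 904.0 N/m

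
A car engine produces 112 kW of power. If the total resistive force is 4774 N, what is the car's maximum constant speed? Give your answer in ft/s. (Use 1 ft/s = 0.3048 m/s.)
P = Fv ⇒ v = P/F = 112000 W/4774.0 N = 23.4604 m/s = 76.97 ft/s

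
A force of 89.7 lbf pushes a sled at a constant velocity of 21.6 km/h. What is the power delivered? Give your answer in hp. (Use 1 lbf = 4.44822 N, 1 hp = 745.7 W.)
Convert to SI: F = 399.005 N, v = 6.0 m/s
P = Fv = (399.005)(6.0) = 2394.03 W = 3.21 hp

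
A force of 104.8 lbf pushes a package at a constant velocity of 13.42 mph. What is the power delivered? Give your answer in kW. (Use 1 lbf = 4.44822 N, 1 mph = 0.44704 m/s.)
Convert to SI: F = 466.173 N, v = 5.99928 m/s
P = Fv = (466.173)(5.99928) = 2796.7 W = 2.797 kW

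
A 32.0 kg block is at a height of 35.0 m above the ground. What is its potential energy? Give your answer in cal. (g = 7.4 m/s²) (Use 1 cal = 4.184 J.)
PE = mgh = (32.0)(7.4)(35.0) = 8288.0 J = 1981 cal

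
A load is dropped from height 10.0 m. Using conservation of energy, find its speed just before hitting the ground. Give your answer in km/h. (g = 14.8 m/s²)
mgh = ½mv² ⇒ v = √(2gh) = √(2·14.8·10.0) = 17.2047 m/s = 61.94 km/h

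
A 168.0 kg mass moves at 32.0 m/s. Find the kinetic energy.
KE = ½mv² = ½(168.0)(32.0)² = 86020 J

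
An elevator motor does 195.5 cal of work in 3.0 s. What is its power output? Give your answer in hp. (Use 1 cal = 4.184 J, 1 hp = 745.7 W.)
Convert to SI: W = 817.972 J, t = 3.0 s
P = W/t = 817.972/3.0 = 272.657 W = 0.3656 hp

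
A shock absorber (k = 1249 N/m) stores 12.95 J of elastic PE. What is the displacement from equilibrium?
x = √(2·PE/k) = √(2·12.95/1249) = 0.144 m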